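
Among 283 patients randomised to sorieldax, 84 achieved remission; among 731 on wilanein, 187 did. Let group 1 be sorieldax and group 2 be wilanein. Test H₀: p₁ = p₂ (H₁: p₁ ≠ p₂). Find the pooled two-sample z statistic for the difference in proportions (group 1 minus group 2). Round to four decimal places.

z = 1.3235

p̂₁ = 84/283 ≈ 0.296820, p̂₂ = 187/731 ≈ 0.255814.
Pooled p̂ = (84+187)/(283+731) = 271/1014 = 0.267258.
SE = √(0.195831 × 0.00490156) = 0.030982.
z = (0.296820 − 0.255814)/0.030982 = 0.041006/0.030982 = 1.3235.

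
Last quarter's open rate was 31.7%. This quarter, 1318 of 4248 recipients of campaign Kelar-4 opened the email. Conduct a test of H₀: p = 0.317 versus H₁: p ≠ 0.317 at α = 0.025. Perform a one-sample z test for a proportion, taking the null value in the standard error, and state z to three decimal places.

z = -0.944

p̂ = 1318/4248 ≈ 0.31026.
Under H₀, SE = √(0.317·0.683/4248) = √(5.09677e-05) = 0.00714.
z = (0.31026 − 0.317)/0.00714 = -0.00674/0.00714 = -0.944.
Two-sided p-value ≈ 2·Φ(−0.944) = 0.3454; since p > α = 0.025, fail to reject H₀.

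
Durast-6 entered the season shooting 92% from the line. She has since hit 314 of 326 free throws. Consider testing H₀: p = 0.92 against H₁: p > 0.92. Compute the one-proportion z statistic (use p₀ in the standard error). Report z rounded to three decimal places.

z = 2.874

p̂ = 314/326 = 0.96319.
Standard error under H₀: √(0.92×0.08/326) = 0.01503.
z = (0.96319 − 0.92)/0.01503 = 0.04319/0.01503 = 2.874.
p-value = P(Z > 2.874) ≈ 0.0020.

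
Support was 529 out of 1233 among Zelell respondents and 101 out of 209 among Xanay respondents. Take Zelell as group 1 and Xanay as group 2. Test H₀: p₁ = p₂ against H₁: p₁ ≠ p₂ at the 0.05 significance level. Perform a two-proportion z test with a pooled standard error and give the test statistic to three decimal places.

p̂₁ = 529/1233 ≈ 0.42903, p̂₂ = 101/209 ≈ 0.48325.
Pooled p̂ = (529+101)/(1233+209) = 630/1442 = 0.43689.
SE = √(0.246018 × 0.00559572) = 0.03710.
z = (0.42903 − 0.48325)/0.03710 = -0.05422/0.03710 = -1.461.
p-value = 2·P(Z > 1.461) ≈ 0.1439; since p > α = 0.05, fail to reject H₀.

z = -1.461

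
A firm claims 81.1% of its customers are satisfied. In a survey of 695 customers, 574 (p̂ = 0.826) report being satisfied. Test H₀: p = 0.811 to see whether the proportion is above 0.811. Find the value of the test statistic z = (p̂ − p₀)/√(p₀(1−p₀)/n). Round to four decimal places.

p̂ = 574/695 = 0.8258993.
Under H₀, SE = √(0.811·0.189/695) = √(0.000220545) = 0.0148508.
z = (0.8258993 − 0.811)/0.0148508 = 0.0148993/0.0148508 = 1.0033.

z = 1.0033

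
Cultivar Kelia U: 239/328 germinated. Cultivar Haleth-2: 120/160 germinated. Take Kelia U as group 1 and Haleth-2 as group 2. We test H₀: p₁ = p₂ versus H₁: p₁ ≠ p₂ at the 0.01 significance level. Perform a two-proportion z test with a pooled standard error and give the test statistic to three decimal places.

p̂₁ = 239/328 ≈ 0.72866, p̂₂ = 120/160 ≈ 0.75000.
Pooled p̂ = (239+120)/(328+160) = 359/488 = 0.73566.
SE = √(p̂(1−p̂)(1/n₁+1/n₂)) = √(0.73566·0.26434·0.00929878) = √(0.0018083) = 0.04252.
z = (0.72866 − 0.75000)/0.04252 = -0.02134/0.04252 = -0.502.
p-value = 2·P(Z > 0.502) ≈ 0.6158, so at α = 0.01 we fail to reject H₀.

z = -0.502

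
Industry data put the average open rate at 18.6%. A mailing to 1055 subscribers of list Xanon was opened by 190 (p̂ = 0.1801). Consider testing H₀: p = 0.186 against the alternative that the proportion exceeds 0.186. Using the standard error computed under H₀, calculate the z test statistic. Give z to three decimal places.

p̂ = 190/1055 ≈ 0.18009.
Under H₀, SE = √(0.186·0.814/1055) = √(0.000143511) = 0.01198.
z = (0.18009 − 0.186)/0.01198 = -0.00591/0.01198 = -0.493.
p-value = P(Z > -0.493) ≈ 0.6890.

z = -0.493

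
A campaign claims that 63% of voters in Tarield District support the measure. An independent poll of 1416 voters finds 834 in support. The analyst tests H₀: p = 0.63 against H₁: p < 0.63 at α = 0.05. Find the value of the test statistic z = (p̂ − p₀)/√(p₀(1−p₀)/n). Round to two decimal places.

p̂ = 834/1416 = 0.5890.
SE = √(p₀(1−p₀)/n) = √(0.2331/1416) = 0.0128.
z = (0.5890 − 0.63)/0.0128 = -0.0410/0.0128 = -3.20.
p-value = P(Z < -3.197) ≈ 0.0007. With α = 0.05, reject H₀.

z = -3.20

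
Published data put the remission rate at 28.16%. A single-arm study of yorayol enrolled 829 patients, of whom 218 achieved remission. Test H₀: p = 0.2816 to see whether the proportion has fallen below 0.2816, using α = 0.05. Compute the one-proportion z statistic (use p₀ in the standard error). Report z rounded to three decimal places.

z = -1.193

p̂ = 218/829 ≈ 0.26297.
Under H₀, SE = √(0.2816·0.7184/829) = √(0.000244031) = 0.01562.
z = (0.26297 − 0.2816)/0.01562 = -0.01863/0.01562 = -1.193.
p-value = P(Z < -1.193) ≈ 0.1165, so at α = 0.05 we fail to reject H₀.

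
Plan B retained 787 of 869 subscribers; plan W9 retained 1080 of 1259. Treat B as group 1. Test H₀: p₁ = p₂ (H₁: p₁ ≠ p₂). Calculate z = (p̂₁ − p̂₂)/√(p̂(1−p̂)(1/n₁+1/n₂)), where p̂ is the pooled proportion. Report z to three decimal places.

p̂₁ = 787/869 = 0.90564, p̂₂ = 1080/1259 = 0.85782.
Pooled p̂ = (787+1080)/(869+1259) = 1867/2128 = 0.87735.
SE = √(0.107607 × 0.00194503) = 0.01447.
z = (0.90564 − 0.85782)/0.01447 = 0.04782/0.01447 = 3.305.

z = 3.305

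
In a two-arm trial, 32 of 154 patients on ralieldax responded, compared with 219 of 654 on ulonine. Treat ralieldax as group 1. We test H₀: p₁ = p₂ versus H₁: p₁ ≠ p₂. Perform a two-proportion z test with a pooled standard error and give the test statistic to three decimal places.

z = -3.066

p̂₁ = 32/154 = 0.20779, p̂₂ = 219/654 = 0.33486.
Pooled p̂ = (32+219)/(154+654) = 251/808 = 0.31064.
SE = √(p̂(1−p̂)(1/n₁+1/n₂)) = √(0.31064·0.68936·0.00802256) = √(0.00171798) = 0.04145.
z = (0.20779 − 0.33486)/0.04145 = -0.12707/0.04145 = -3.066.
Two-sided p-value ≈ 2·Φ(−3.066) = 0.0022.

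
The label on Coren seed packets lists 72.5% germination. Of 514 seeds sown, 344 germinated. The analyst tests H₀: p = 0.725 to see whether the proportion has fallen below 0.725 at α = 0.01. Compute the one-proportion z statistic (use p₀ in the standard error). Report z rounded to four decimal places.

z = -2.8301

p̂ = 344/514 ≈ 0.669261.
Standard error under H₀: √(0.725×0.275/514) = 0.019695.
z = (0.669261 − 0.725)/0.019695 = -0.055739/0.019695 = -2.8301.
p-value = P(Z < -2.830) ≈ 0.0023. With α = 0.01, reject H₀.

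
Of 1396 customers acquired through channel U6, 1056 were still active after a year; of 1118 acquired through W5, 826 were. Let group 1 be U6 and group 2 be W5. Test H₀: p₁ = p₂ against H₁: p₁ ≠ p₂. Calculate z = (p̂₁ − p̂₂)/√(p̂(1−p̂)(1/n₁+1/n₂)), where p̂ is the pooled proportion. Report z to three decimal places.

p̂₁ = 1056/1396 ≈ 0.756447, p̂₂ = 826/1118 ≈ 0.738819.
Pooled p̂ = (1056+826)/(1396+1118) = 1882/2514 = 0.748608.
SE = √(p̂(1−p̂)(1/n₁+1/n₂)) = √(0.748608·0.251392·0.00161079) = √(0.000303141) = 0.017411.
z = (0.756447 − 0.738819)/0.017411 = 0.017628/0.017411 = 1.012.

z = 1.012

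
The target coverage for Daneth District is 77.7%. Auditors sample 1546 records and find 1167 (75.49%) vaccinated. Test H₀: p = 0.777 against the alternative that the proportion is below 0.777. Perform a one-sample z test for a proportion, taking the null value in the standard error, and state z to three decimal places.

p̂ = 1167/1546 = 0.75485.
Standard error under H₀: √(0.777×0.223/1546) = 0.01059.
z = (0.75485 − 0.777)/0.01059 = -0.02215/0.01059 = -2.092.

z = -2.092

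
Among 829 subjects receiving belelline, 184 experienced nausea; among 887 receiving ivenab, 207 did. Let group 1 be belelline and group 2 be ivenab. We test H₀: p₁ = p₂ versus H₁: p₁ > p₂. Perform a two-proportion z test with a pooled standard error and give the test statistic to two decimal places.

z = -0.56

p̂₁ = 184/829 = 0.2220, p̂₂ = 207/887 = 0.2334.
Pooled p̂ = (184+207)/(829+887) = 391/1716 = 0.2279.
SE = √(0.175937 × 0.00233367) = 0.0203.
z = (0.2220 − 0.2334)/0.0203 = -0.0114/0.0203 = -0.56.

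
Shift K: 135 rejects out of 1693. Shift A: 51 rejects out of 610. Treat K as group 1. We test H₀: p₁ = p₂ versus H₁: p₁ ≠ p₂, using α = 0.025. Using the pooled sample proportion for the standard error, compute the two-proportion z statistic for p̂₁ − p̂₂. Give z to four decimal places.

p̂₁ = 135/1693 ≈ 0.079740, p̂₂ = 51/610 ≈ 0.083607.
Pooled p̂ = (135+51)/(1693+610) = 186/2303 = 0.080764.
SE = √(p̂(1−p̂)(1/n₁+1/n₂)) = √(0.080764·0.919236·0.00223001) = √(0.000165559) = 0.012867.
z = (0.079740 − 0.083607)/0.012867 = -0.003867/0.012867 = -0.3005.
Two-sided p-value ≈ 2·Φ(−0.300) = 0.7638; since p > α = 0.025, fail to reject H₀.

z = -0.3005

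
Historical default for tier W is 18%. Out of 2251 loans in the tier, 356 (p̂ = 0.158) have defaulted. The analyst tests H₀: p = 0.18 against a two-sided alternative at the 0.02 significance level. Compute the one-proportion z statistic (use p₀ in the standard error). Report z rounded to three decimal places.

p̂ = 356/2251 ≈ 0.15815.
Standard error under H₀: √(0.18×0.82/2251) = 0.00810.
z = (0.15815 − 0.18)/0.00810 = -0.02185/0.00810 = -2.698.
p-value = 2·P(Z > 2.698) ≈ 0.0070; since p < α = 0.02, reject H₀.

z = -2.698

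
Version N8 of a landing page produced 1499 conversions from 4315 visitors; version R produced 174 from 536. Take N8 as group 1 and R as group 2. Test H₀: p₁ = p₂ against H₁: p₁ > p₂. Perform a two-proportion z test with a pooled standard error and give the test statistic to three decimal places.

z = 1.046

p̂₁ = 1499/4315 ≈ 0.347393, p̂₂ = 174/536 ≈ 0.324627.
Pooled p̂ = (1499+174)/(4315+536) = 1673/4851 = 0.344877.
SE = √(0.225937 × 0.00209742) = 0.021769.
z = (0.347393 − 0.324627)/0.021769 = 0.022766/0.021769 = 1.046.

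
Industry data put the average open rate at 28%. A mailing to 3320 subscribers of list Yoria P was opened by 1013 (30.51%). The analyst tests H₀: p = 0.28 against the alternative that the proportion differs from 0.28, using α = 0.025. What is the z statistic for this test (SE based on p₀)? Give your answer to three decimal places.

z = 3.224

p̂ = 1013/3320 ≈ 0.305120.
Under H₀, SE = √(0.28·0.72/3320) = √(6.07229e-05) = 0.007792.
z = (0.305120 − 0.28)/0.007792 = 0.025120/0.007792 = 3.224.
p-value = 2·P(Z > 3.224) ≈ 0.0013, so at α = 0.025 we reject H₀.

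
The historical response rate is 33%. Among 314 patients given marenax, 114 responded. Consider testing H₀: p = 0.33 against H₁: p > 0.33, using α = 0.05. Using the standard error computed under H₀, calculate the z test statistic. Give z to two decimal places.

z = 1.25

p̂ = 114/314 = 0.3631.
Under H₀, SE = √(0.33·0.67/314) = √(0.00070414) = 0.0265.
z = (0.3631 − 0.33)/0.0265 = 0.0331/0.0265 = 1.25.
p-value = P(Z > 1.246) ≈ 0.1064; since p > α = 0.05, fail to reject H₀.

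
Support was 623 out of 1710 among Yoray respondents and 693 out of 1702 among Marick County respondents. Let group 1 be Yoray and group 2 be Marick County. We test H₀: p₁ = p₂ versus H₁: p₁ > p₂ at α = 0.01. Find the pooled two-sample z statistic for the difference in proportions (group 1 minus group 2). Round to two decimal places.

z = -2.57

p̂₁ = 623/1710 = 0.3643, p̂₂ = 693/1702 = 0.4072.
Pooled p̂ = (623+693)/(1710+1702) = 1316/3412 = 0.3857.
SE = √(p̂(1−p̂)(1/n₁+1/n₂)) = √(0.3857·0.6143·0.00117234) = √(0.000277768) = 0.0167.
z = (0.3643 − 0.4072)/0.0167 = -0.0429/0.0167 = -2.57.
p-value = P(Z > -2.570) ≈ 0.9949; since p > α = 0.01, fail to reject H₀.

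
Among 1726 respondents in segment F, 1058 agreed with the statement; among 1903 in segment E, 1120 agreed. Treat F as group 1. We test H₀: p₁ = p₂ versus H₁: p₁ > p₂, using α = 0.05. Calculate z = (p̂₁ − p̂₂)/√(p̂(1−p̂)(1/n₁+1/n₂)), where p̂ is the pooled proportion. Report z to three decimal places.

z = 1.501

p̂₁ = 1058/1726 ≈ 0.61298, p̂₂ = 1120/1903 ≈ 0.58854.
Pooled p̂ = (1058+1120)/(1726+1903) = 2178/3629 = 0.60017.
SE = √(p̂(1−p̂)(1/n₁+1/n₂)) = √(0.60017·0.39983·0.00110486) = √(0.00026513) = 0.01628.
z = (0.61298 − 0.58854)/0.01628 = 0.02444/0.01628 = 1.501.
p-value = P(Z > 1.501) ≈ 0.0667; since p > α = 0.05, fail to reject H₀.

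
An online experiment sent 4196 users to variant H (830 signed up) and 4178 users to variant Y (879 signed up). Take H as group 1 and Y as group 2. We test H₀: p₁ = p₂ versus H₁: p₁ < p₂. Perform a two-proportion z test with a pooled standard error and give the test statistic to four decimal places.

p̂₁ = 830/4196 = 0.197807, p̂₂ = 879/4178 = 0.210388.
Pooled p̂ = (830+879)/(4196+4178) = 1709/8374 = 0.204084.
SE = √(p̂(1−p̂)(1/n₁+1/n₂)) = √(0.204084·0.795916·0.000477671) = √(7.75899e-05) = 0.008809.
z = (0.197807 − 0.210388)/0.008809 = -0.012581/0.008809 = -1.4282.

z = -1.4282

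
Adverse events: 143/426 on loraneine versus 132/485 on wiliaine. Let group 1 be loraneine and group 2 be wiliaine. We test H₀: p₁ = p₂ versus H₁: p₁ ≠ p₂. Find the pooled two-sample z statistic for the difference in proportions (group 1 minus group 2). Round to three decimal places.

z = 2.084

p̂₁ = 143/426 ≈ 0.33568, p̂₂ = 132/485 ≈ 0.27216.
Pooled p̂ = (143+132)/(426+485) = 275/911 = 0.30187.
SE = √(p̂(1−p̂)(1/n₁+1/n₂)) = √(0.30187·0.69813·0.00440927) = √(0.000929223) = 0.03048.
z = (0.33568 − 0.27216)/0.03048 = 0.06352/0.03048 = 2.084.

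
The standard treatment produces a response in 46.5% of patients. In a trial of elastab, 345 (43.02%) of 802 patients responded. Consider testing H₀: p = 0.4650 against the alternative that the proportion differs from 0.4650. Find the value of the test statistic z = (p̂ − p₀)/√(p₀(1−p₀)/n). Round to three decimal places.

z = -1.977

p̂ = 345/802 = 0.430175.
Under H₀, SE = √(0.465·0.535/802) = √(0.000310193) = 0.017612.
z = (0.430175 − 0.465)/0.017612 = -0.034825/0.017612 = -1.977.
Two-sided p-value ≈ 2·Φ(−1.977) = 0.0480.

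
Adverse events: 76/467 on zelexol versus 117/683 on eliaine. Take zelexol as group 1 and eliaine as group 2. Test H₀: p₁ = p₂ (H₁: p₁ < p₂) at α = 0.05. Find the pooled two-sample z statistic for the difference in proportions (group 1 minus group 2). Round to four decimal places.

z = -0.3816

p̂₁ = 76/467 ≈ 0.162741, p̂₂ = 117/683 ≈ 0.171303.
Pooled p̂ = (76+117)/(467+683) = 193/1150 = 0.167826.
SE = √(p̂(1−p̂)(1/n₁+1/n₂)) = √(0.167826·0.832174·0.00360546) = √(0.00050354) = 0.022440.
z = (0.162741 − 0.171303)/0.022440 = -0.008562/0.022440 = -0.3816.
p-value = P(Z < -0.382) ≈ 0.3514. With α = 0.05, fail to reject H₀.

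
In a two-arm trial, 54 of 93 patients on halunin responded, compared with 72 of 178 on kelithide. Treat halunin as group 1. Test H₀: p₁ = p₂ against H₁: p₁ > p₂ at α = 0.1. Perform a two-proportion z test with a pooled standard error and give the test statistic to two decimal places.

z = 2.76

p̂₁ = 54/93 = 0.5806, p̂₂ = 72/178 = 0.4045.
Pooled p̂ = (54+72)/(93+178) = 126/271 = 0.4649.
SE = √(0.248771 × 0.0163707) = 0.0638.
z = (0.5806 − 0.4045)/0.0638 = 0.1761/0.0638 = 2.76.
p-value = P(Z > 2.760) ≈ 0.0029; since p < α = 0.1, reject H₀.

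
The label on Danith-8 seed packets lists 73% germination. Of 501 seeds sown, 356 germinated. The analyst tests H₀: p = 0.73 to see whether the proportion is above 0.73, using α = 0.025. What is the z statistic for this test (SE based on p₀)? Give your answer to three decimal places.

z = -0.979

p̂ = 356/501 ≈ 0.71058.
SE = √(p₀(1−p₀)/n) = √(0.1971/501) = 0.01983.
z = (0.71058 − 0.73)/0.01983 = -0.01942/0.01983 = -0.979.
p-value = P(Z > -0.979) ≈ 0.8362; since p > α = 0.025, fail to reject H₀.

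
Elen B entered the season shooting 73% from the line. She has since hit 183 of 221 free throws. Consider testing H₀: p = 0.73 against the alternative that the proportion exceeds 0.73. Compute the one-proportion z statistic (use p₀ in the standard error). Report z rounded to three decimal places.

z = 3.283

p̂ = 183/221 ≈ 0.828054.
Under H₀, SE = √(0.73·0.27/221) = √(0.000891855) = 0.029864.
z = (0.828054 − 0.73)/0.029864 = 0.098054/0.029864 = 3.283.
p-value = P(Z > 3.283) ≈ 0.0005.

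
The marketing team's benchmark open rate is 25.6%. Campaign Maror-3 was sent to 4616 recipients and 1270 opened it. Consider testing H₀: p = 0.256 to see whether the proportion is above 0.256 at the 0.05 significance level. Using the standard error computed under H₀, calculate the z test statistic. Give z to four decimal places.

z = 2.9781

p̂ = 1270/4616 = 0.2751300.
Under H₀, SE = √(0.256·0.744/4616) = √(4.12617e-05) = 0.0064235.
z = (0.2751300 − 0.256)/0.0064235 = 0.0191300/0.0064235 = 2.9781.
p-value = P(Z > 2.978) ≈ 0.0015. With α = 0.05, reject H₀.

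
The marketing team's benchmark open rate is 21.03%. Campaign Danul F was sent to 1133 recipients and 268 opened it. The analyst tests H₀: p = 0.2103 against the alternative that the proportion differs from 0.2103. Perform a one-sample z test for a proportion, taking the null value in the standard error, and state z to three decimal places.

p̂ = 268/1133 ≈ 0.23654.
Standard error under H₀: √(0.2103×0.7897/1133) = 0.01211.
z = (0.23654 − 0.2103)/0.01211 = 0.02624/0.01211 = 2.167.

z = 2.167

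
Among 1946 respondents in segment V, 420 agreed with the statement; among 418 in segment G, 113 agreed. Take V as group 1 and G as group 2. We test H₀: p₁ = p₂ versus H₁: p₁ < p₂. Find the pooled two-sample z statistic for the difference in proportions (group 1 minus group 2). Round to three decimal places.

z = -2.420

p̂₁ = 420/1946 = 0.215827, p̂₂ = 113/418 = 0.270335.
Pooled p̂ = (420+113)/(1946+418) = 533/2364 = 0.225465.
SE = √(0.174631 × 0.00290622) = 0.022528.
z = (0.215827 − 0.270335)/0.022528 = -0.054508/0.022528 = -2.420.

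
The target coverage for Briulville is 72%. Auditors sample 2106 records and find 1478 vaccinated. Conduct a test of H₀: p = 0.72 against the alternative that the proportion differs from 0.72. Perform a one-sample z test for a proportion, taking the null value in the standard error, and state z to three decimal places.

z = -1.860

p̂ = 1478/2106 ≈ 0.701804.
Standard error under H₀: √(0.72×0.28/2106) = 0.009784.
z = (0.701804 − 0.72)/0.009784 = -0.018196/0.009784 = -1.860.
p-value = 2·P(Z > 1.860) ≈ 0.0629.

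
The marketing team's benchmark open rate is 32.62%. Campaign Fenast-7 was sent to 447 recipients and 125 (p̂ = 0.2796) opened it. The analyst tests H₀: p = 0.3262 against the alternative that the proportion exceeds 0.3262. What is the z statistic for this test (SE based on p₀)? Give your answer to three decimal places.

z = -2.100

p̂ = 125/447 = 0.27964.
Standard error under H₀: √(0.3262×0.6738/447) = 0.02217.
z = (0.27964 − 0.3262)/0.02217 = -0.04656/0.02217 = -2.100.
p-value = P(Z > -2.100) ≈ 0.9821.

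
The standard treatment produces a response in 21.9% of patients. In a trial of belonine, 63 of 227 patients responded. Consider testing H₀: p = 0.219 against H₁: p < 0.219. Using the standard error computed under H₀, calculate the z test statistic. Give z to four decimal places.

z = 2.1324

p̂ = 63/227 ≈ 0.2775330.
Standard error under H₀: √(0.219×0.781/227) = 0.0274495.
z = (0.2775330 − 0.219)/0.0274495 = 0.0585330/0.0274495 = 2.1324.
p-value = P(Z < 2.132) ≈ 0.9835.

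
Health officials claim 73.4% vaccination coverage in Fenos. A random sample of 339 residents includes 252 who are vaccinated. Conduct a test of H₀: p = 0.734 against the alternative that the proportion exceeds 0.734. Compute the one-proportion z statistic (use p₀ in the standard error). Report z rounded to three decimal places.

p̂ = 252/339 ≈ 0.74336.
SE = √(p₀(1−p₀)/n) = √(0.19524/339) = 0.02400.
z = (0.74336 − 0.734)/0.02400 = 0.00936/0.02400 = 0.390.

z = 0.390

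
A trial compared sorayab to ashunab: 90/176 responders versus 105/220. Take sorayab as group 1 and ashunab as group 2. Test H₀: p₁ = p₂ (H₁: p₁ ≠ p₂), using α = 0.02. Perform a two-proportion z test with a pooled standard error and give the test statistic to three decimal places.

p̂₁ = 90/176 = 0.51136, p̂₂ = 105/220 = 0.47727.
Pooled p̂ = (90+105)/(176+220) = 195/396 = 0.49242.
SE = √(0.249943 × 0.0102273) = 0.05056.
z = (0.51136 − 0.47727)/0.05056 = 0.03409/0.05056 = 0.674.
Two-sided p-value ≈ 2·Φ(−0.674) = 0.5001; since p > α = 0.02, fail to reject H₀.

z = 0.674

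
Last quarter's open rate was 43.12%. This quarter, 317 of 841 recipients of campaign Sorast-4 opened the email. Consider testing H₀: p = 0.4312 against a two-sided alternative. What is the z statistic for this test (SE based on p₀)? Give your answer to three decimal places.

p̂ = 317/841 = 0.376932.
SE = √(p₀(1−p₀)/n) = √(0.24527/841) = 0.017077.
z = (0.376932 − 0.4312)/0.017077 = -0.054268/0.017077 = -3.178.

z = -3.178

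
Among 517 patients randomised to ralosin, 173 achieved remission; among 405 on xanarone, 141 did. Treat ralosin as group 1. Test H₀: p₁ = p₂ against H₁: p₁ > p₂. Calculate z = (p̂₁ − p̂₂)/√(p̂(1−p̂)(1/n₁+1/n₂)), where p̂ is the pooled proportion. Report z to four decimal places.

z = -0.4301

p̂₁ = 173/517 = 0.334623, p̂₂ = 141/405 = 0.348148.
Pooled p̂ = (173+141)/(517+405) = 314/922 = 0.340564.
SE = √(p̂(1−p̂)(1/n₁+1/n₂)) = √(0.340564·0.659436·0.00440337) = √(0.00098891) = 0.031447.
z = (0.334623 − 0.348148)/0.031447 = -0.013525/0.031447 = -0.4301.
p-value = P(Z > -0.430) ≈ 0.6664.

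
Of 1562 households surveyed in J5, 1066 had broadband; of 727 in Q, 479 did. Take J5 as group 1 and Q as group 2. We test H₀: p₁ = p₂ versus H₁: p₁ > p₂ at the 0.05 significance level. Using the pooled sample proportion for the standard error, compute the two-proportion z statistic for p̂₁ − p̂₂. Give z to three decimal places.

z = 1.122

p̂₁ = 1066/1562 ≈ 0.68246, p̂₂ = 479/727 ≈ 0.65887.
Pooled p̂ = (1066+479)/(1562+727) = 1545/2289 = 0.67497.
SE = √(p̂(1−p̂)(1/n₁+1/n₂)) = √(0.67497·0.32503·0.00201572) = √(0.000442222) = 0.02103.
z = (0.68246 − 0.65887)/0.02103 = 0.02359/0.02103 = 1.122.
p-value = P(Z > 1.122) ≈ 0.1310. With α = 0.05, fail to reject H₀.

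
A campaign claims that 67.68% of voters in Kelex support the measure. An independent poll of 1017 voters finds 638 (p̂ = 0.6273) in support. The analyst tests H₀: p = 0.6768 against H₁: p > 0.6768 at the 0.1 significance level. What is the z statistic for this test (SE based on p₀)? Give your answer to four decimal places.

z = -3.3728

p̂ = 638/1017 ≈ 0.627335.
Standard error under H₀: √(0.6768×0.3232/1017) = 0.014666.
z = (0.627335 − 0.6768)/0.014666 = -0.049465/0.014666 = -3.3728.
p-value = P(Z > -3.373) ≈ 0.9996. With α = 0.1, fail to reject H₀.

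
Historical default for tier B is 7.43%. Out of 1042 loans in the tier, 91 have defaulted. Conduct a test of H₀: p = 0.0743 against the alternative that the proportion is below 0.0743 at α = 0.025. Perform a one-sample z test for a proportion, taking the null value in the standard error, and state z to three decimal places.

z = 1.604

p̂ = 91/1042 = 0.087332.
Under H₀, SE = √(0.0743·0.9257/1042) = √(6.60072e-05) = 0.008124.
z = (0.087332 − 0.0743)/0.008124 = 0.013032/0.008124 = 1.604.
p-value = P(Z < 1.604) ≈ 0.9456, so at α = 0.025 we fail to reject H₀.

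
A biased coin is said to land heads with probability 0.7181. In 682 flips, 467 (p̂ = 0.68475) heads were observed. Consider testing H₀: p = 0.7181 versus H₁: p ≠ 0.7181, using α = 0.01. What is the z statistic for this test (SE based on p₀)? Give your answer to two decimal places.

p̂ = 467/682 = 0.6848.
SE = √(p₀(1−p₀)/n) = √(0.20243/682) = 0.0172.
z = (0.6848 − 0.7181)/0.0172 = -0.0333/0.0172 = -1.94.
p-value = 2·P(Z > 1.936) ≈ 0.0529, so at α = 0.01 we fail to reject H₀.

z = -1.94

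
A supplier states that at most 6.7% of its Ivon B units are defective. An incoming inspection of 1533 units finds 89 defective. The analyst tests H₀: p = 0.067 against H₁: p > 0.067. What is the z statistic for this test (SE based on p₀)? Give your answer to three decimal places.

p̂ = 89/1533 = 0.058056.
Under H₀, SE = √(0.067·0.933/1533) = √(4.07769e-05) = 0.006386.
z = (0.058056 − 0.067)/0.006386 = -0.008944/0.006386 = -1.401.
p-value = P(Z > -1.401) ≈ 0.9193.

z = -1.401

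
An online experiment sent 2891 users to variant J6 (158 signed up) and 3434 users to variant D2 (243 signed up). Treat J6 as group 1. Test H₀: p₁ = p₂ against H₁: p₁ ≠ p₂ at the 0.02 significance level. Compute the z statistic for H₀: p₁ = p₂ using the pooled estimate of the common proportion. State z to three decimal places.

p̂₁ = 158/2891 ≈ 0.054652, p̂₂ = 243/3434 ≈ 0.070763.
Pooled p̂ = (158+243)/(2891+3434) = 401/6325 = 0.063399.
SE = √(p̂(1−p̂)(1/n₁+1/n₂)) = √(0.063399·0.936601·0.000637107) = √(3.78312e-05) = 0.006151.
z = (0.054652 − 0.070763)/0.006151 = -0.016111/0.006151 = -2.619.
p-value = 2·P(Z > 2.619) ≈ 0.0088; since p < α = 0.02, reject H₀.

z = -2.619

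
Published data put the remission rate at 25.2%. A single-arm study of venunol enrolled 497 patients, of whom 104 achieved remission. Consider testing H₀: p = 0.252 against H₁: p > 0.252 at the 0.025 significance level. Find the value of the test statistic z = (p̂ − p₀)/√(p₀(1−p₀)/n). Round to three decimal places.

z = -2.195

p̂ = 104/497 = 0.20926.
Standard error under H₀: √(0.252×0.748/497) = 0.01947.
z = (0.20926 − 0.252)/0.01947 = -0.04274/0.01947 = -2.195.
p-value = P(Z > -2.195) ≈ 0.9859; since p > α = 0.025, fail to reject H₀.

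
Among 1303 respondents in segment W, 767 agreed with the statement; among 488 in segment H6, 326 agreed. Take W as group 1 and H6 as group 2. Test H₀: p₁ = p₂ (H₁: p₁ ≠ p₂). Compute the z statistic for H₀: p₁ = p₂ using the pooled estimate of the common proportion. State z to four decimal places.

z = -3.0674

p̂₁ = 767/1303 ≈ 0.5886416, p̂₂ = 326/488 ≈ 0.6680328.
Pooled p̂ = (767+326)/(1303+488) = 1093/1791 = 0.6102736.
SE = √(p̂(1−p̂)(1/n₁+1/n₂)) = √(0.6102736·0.3897264·0.00281664) = √(0.000669909) = 0.0258826.
z = (0.5886416 − 0.6680328)/0.0258826 = -0.0793912/0.0258826 = -3.0674.
p-value = 2·P(Z > 3.067) ≈ 0.0022.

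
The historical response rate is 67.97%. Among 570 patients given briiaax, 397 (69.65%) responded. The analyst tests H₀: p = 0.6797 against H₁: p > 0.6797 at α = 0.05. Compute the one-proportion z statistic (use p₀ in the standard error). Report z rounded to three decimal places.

p̂ = 397/570 ≈ 0.69649.
Standard error under H₀: √(0.6797×0.3203/570) = 0.01954.
z = (0.69649 − 0.6797)/0.01954 = 0.01679/0.01954 = 0.859.
p-value = P(Z > 0.859) ≈ 0.1951, so at α = 0.05 we fail to reject H₀.

z = 0.859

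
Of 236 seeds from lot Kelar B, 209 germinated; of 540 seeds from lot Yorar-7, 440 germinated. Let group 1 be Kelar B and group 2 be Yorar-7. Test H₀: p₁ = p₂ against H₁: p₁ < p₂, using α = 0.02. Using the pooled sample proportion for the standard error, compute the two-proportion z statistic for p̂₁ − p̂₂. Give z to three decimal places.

z = 2.452

p̂₁ = 209/236 = 0.88559, p̂₂ = 440/540 = 0.81481.
Pooled p̂ = (209+440)/(236+540) = 649/776 = 0.83634.
SE = √(p̂(1−p̂)(1/n₁+1/n₂)) = √(0.83634·0.16366·0.00608914) = √(0.000833453) = 0.02887.
z = (0.88559 − 0.81481)/0.02887 = 0.07078/0.02887 = 2.452.
p-value = P(Z < 2.452) ≈ 0.9929, so at α = 0.02 we fail to reject H₀.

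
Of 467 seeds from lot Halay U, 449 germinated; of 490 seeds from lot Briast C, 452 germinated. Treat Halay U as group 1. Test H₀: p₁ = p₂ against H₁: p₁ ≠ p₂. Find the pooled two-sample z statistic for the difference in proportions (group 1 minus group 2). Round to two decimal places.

p̂₁ = 449/467 = 0.9615, p̂₂ = 452/490 = 0.9224.
Pooled p̂ = (449+452)/(467+490) = 901/957 = 0.9415.
SE = √(p̂(1−p̂)(1/n₁+1/n₂)) = √(0.9415·0.0585·0.00418214) = √(0.000230403) = 0.0152.
z = (0.9615 − 0.9224)/0.0152 = 0.0391/0.0152 = 2.57.
Two-sided p-value ≈ 2·Φ(−2.570) = 0.0102.

z = 2.57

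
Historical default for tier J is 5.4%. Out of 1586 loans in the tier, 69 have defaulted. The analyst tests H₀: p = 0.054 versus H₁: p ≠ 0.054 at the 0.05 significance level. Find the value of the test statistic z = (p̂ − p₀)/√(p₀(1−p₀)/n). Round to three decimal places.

z = -1.849

p̂ = 69/1586 = 0.043506.
SE = √(p₀(1−p₀)/n) = √(0.051084/1586) = 0.005675.
z = (0.043506 − 0.054)/0.005675 = -0.010494/0.005675 = -1.849.
Two-sided p-value ≈ 2·Φ(−1.849) = 0.0644, so at α = 0.05 we fail to reject H₀.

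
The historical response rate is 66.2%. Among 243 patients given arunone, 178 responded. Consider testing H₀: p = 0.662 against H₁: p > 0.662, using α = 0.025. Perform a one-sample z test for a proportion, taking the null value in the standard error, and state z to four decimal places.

p̂ = 178/243 ≈ 0.732510.
Standard error under H₀: √(0.662×0.338/243) = 0.030345.
z = (0.732510 − 0.662)/0.030345 = 0.070510/0.030345 = 2.3236.
p-value = P(Z > 2.324) ≈ 0.0101. With α = 0.025, reject H₀.

z = 2.3236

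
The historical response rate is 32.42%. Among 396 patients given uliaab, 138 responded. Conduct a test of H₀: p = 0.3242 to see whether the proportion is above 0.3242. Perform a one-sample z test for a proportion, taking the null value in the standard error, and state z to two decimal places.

z = 1.03

p̂ = 138/396 ≈ 0.3485.
SE = √(p₀(1−p₀)/n) = √(0.21909/396) = 0.0235.
z = (0.3485 − 0.3242)/0.0235 = 0.0243/0.0235 = 1.03.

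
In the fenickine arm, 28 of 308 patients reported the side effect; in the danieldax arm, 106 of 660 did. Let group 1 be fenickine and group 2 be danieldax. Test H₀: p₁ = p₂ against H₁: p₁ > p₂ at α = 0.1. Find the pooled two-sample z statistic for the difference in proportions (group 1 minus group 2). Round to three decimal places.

z = -2.925

p̂₁ = 28/308 = 0.09091, p̂₂ = 106/660 = 0.16061.
Pooled p̂ = (28+106)/(308+660) = 134/968 = 0.13843.
SE = √(0.119267 × 0.0047619) = 0.02383.
z = (0.09091 − 0.16061)/0.02383 = -0.06970/0.02383 = -2.925.
p-value = P(Z > -2.925) ≈ 0.9983. With α = 0.1, fail to reject H₀.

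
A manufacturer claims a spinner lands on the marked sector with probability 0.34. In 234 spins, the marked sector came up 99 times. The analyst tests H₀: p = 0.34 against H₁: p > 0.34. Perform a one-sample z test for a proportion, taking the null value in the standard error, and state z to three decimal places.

z = 2.683

p̂ = 99/234 = 0.42308.
Under H₀, SE = √(0.34·0.66/234) = √(0.000958974) = 0.03097.
z = (0.42308 − 0.34)/0.03097 = 0.08308/0.03097 = 2.683.
p-value = P(Z > 2.683) ≈ 0.0037.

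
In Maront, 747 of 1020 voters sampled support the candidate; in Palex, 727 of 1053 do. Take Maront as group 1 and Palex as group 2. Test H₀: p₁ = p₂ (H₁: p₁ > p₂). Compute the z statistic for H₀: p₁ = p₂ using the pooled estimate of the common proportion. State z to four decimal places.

p̂₁ = 747/1020 ≈ 0.732353, p̂₂ = 727/1053 ≈ 0.690408.
Pooled p̂ = (747+727)/(1020+1053) = 1474/2073 = 0.711047.
SE = √(0.205459 × 0.00193006) = 0.019914.
z = (0.732353 − 0.690408)/0.019914 = 0.041945/0.019914 = 2.1063.

z = 2.1063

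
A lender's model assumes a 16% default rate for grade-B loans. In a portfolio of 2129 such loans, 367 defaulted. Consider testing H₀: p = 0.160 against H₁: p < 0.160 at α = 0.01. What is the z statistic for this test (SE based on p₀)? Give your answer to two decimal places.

p̂ = 367/2129 ≈ 0.17238.
Standard error under H₀: √(0.16×0.84/2129) = 0.00795.
z = (0.17238 − 0.16)/0.00795 = 0.01238/0.00795 = 1.56.
p-value = P(Z < 1.558) ≈ 0.9404, so at α = 0.01 we fail to reject H₀.

z = 1.56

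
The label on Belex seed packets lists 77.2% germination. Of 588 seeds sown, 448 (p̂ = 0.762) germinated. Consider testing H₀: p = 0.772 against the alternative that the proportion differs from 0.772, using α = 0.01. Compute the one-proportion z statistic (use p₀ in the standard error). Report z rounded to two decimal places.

z = -0.58

p̂ = 448/588 = 0.7619.
Standard error under H₀: √(0.772×0.228/588) = 0.0173.
z = (0.7619 − 0.772)/0.0173 = -0.0101/0.0173 = -0.58.
p-value = 2·P(Z > 0.583) ≈ 0.5596; since p > α = 0.01, fail to reject H₀.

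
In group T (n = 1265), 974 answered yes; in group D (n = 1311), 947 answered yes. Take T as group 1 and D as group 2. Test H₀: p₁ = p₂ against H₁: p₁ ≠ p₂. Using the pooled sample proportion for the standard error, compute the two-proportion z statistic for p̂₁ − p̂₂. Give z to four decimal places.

z = 2.7742

p̂₁ = 974/1265 = 0.769960, p̂₂ = 947/1311 = 0.722349.
Pooled p̂ = (974+947)/(1265+1311) = 1921/2576 = 0.745730.
SE = √(p̂(1−p̂)(1/n₁+1/n₂)) = √(0.745730·0.254270·0.00155329) = √(0.00029453) = 0.017162.
z = (0.769960 − 0.722349)/0.017162 = 0.047611/0.017162 = 2.7742.
Two-sided p-value ≈ 2·Φ(−2.774) = 0.0055.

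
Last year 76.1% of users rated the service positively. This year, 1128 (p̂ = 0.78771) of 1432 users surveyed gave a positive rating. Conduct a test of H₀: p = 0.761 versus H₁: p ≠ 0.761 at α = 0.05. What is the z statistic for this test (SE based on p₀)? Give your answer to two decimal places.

p̂ = 1128/1432 ≈ 0.78771.
SE = √(p₀(1−p₀)/n) = √(0.18188/1432) = 0.01127.
z = (0.78771 − 0.761)/0.01127 = 0.02671/0.01127 = 2.37.
Two-sided p-value ≈ 2·Φ(−2.370) = 0.0178. With α = 0.05, reject H₀.

z = 2.37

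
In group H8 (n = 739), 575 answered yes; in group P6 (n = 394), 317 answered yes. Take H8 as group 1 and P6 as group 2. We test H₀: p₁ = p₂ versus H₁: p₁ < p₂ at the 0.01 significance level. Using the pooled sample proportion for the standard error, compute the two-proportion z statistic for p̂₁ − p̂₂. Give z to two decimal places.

p̂₁ = 575/739 ≈ 0.7781, p̂₂ = 317/394 ≈ 0.8046.
Pooled p̂ = (575+317)/(739+394) = 892/1133 = 0.7873.
SE = √(0.167464 × 0.00389125) = 0.0255.
z = (0.7781 − 0.8046)/0.0255 = -0.0265/0.0255 = -1.04.
p-value = P(Z < -1.038) ≈ 0.1497, so at α = 0.01 we fail to reject H₀.

z = -1.04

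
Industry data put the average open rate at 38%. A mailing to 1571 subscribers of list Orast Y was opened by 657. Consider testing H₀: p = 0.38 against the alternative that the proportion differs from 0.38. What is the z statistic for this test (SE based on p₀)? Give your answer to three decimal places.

z = 3.120

p̂ = 657/1571 ≈ 0.418205.
Under H₀, SE = √(0.38·0.62/1571) = √(0.000149968) = 0.012246.
z = (0.418205 − 0.38)/0.012246 = 0.038205/0.012246 = 3.120.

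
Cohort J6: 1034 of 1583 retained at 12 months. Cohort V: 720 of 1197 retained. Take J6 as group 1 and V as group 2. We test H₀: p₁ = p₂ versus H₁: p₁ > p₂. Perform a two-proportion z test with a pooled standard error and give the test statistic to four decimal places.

p̂₁ = 1034/1583 = 0.653190, p̂₂ = 720/1197 = 0.601504.
Pooled p̂ = (1034+720)/(1583+1197) = 1754/2780 = 0.630935.
SE = √(p̂(1−p̂)(1/n₁+1/n₂)) = √(0.630935·0.369065·0.00146713) = √(0.000341631) = 0.018483.
z = (0.653190 − 0.601504)/0.018483 = 0.051686/0.018483 = 2.7964.

z = 2.7964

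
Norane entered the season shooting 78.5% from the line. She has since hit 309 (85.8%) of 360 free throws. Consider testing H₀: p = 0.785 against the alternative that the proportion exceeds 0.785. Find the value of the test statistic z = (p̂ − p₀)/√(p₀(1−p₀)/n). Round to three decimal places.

z = 3.387

p̂ = 309/360 ≈ 0.85833.
SE = √(p₀(1−p₀)/n) = √(0.16877/360) = 0.02165.
z = (0.85833 − 0.785)/0.02165 = 0.07333/0.02165 = 3.387.
p-value = P(Z > 3.387) ≈ 0.0004.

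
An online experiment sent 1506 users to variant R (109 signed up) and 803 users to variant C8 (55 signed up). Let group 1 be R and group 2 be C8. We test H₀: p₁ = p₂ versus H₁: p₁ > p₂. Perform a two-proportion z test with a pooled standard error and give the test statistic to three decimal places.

p̂₁ = 109/1506 = 0.072377, p̂₂ = 55/803 = 0.068493.
Pooled p̂ = (109+55)/(1506+803) = 164/2309 = 0.071026.
SE = √(p̂(1−p̂)(1/n₁+1/n₂)) = √(0.071026·0.928974·0.00190934) = √(0.000125981) = 0.011224.
z = (0.072377 − 0.068493)/0.011224 = 0.003884/0.011224 = 0.346.
p-value = P(Z > 0.346) ≈ 0.3647.

z = 0.346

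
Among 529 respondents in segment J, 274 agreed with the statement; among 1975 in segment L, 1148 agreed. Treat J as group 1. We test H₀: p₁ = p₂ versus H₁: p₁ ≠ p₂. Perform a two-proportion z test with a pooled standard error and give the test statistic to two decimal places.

z = -2.61

p̂₁ = 274/529 = 0.51796, p̂₂ = 1148/1975 = 0.58127.
Pooled p̂ = (274+1148)/(529+1975) = 1422/2504 = 0.56789.
SE = √(0.245391 × 0.00239669) = 0.02425.
z = (0.51796 − 0.58127)/0.02425 = -0.06331/0.02425 = -2.61.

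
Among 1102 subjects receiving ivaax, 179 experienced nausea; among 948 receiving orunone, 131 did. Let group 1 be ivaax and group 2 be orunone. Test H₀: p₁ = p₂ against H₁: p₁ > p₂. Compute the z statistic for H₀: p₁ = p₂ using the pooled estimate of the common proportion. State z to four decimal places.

p̂₁ = 179/1102 = 0.162432, p̂₂ = 131/948 = 0.138186.
Pooled p̂ = (179+131)/(1102+948) = 310/2050 = 0.151220.
SE = √(0.128352 × 0.00196229) = 0.015870.
z = (0.162432 − 0.138186)/0.015870 = 0.024246/0.015870 = 1.5278.

z = 1.5278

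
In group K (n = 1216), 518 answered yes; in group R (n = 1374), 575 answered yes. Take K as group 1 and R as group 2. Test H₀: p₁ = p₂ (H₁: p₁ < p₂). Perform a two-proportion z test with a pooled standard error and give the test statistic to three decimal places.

p̂₁ = 518/1216 = 0.42599, p̂₂ = 575/1374 = 0.41849.
Pooled p̂ = (518+575)/(1216+1374) = 1093/2590 = 0.42201.
SE = √(0.243917 × 0.00155017) = 0.01945.
z = (0.42599 − 0.41849)/0.01945 = 0.00750/0.01945 = 0.386.

z = 0.386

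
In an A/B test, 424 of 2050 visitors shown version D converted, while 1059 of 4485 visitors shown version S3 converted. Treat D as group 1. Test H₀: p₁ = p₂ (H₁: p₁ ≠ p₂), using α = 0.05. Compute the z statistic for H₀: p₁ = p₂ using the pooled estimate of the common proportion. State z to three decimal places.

z = -2.623

p̂₁ = 424/2050 ≈ 0.206829, p̂₂ = 1059/4485 ≈ 0.236120.
Pooled p̂ = (424+1059)/(2050+4485) = 1483/6535 = 0.226932.
SE = √(0.175434 × 0.00071077) = 0.011167.
z = (0.206829 − 0.236120)/0.011167 = -0.029291/0.011167 = -2.623.
p-value = 2·P(Z > 2.623) ≈ 0.0087, so at α = 0.05 we reject H₀.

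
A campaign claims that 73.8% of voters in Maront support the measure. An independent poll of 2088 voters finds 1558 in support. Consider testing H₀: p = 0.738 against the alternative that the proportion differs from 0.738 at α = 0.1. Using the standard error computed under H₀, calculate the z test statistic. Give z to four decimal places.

p̂ = 1558/2088 = 0.746169.
Under H₀, SE = √(0.738·0.262/2088) = √(9.26034e-05) = 0.009623.
z = (0.746169 − 0.738)/0.009623 = 0.008169/0.009623 = 0.8489.
Two-sided p-value ≈ 2·Φ(−0.849) = 0.3960. With α = 0.1, fail to reject H₀.

z = 0.8489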